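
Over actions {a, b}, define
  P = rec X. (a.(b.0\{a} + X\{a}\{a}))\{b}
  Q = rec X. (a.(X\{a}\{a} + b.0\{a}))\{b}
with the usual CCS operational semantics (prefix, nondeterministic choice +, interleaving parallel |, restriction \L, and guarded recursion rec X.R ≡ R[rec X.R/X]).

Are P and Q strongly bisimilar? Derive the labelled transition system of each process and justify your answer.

P ~ Q

P's transition system — 2 states:
  p0 = rec X. (a.(b.0\{a} + X\{a}\{a}))\{b} has moves ··a··> p1
  p1 = (b.0\{a} + (rec X. (a.(b.0\{a} + X\{a}\{a}))\{b})\{a}\{a})\{b} has moves ∅
Q's transition system — 2 states:
  q0 = rec X. (a.(X\{a}\{a} + b.0\{a}))\{b} has moves ··a··> q1
  q1 = ((rec X. (a.(X\{a}\{a} + b.0\{a}))\{b})\{a}\{a} + b.0\{a})\{b} has moves ∅
Coarsest stable partition (strong bisimilarity classes):
  B0 = {p0, q0}
  B1 = {p1, q1}
p0 ∈ B0, q0 ∈ B0 → same block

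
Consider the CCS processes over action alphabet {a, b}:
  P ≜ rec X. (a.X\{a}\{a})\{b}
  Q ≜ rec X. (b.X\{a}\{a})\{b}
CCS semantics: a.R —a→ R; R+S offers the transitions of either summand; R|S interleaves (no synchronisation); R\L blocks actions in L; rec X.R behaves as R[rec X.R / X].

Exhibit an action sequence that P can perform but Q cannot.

P's transition system — 2 states:
  u0 = rec X. (a.X\{a}\{a})\{b} has moves ··a··> u1
  u1 = (rec X. (a.X\{a}\{a})\{b})\{a}\{a}\{b} has moves deadlocked
Q's transition system — 1 states:
  v0 = rec X. (b.X\{a}\{a})\{b} has moves deadlocked
Executing a from P (initial set {u0}):
  [1] a ⇒ {u1}
  — P admits the full trace.
Executing a from Q (initial set {v0}):
  [1] a ⇒ ∅  — Q cannot continue

a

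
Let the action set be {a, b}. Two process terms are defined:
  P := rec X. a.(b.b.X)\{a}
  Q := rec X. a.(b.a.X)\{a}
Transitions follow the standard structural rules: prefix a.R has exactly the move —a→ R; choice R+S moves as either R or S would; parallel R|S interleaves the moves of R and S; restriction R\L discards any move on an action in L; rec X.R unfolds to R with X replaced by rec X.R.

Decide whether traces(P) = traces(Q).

NO — witness ⟨abb⟩

P's transition system — 4 states:
  p0 = rec X. a.(b.b.X)\{a} | ··a··> p1
  p1 = (b.b.(rec X. a.(b.b.X)\{a}))\{a} | ··b··> p2
  p2 = (b.(rec X. a.(b.b.X)\{a}))\{a} | ··b··> p3
  p3 = (rec X. a.(b.b.X)\{a})\{a} | deadlocked
Q's transition system — 3 states:
  q0 = rec X. a.(b.a.X)\{a} | ··a··> q1
  q1 = (b.a.(rec X. a.(b.a.X)\{a}))\{a} | ··b··> q2
  q2 = (a.(rec X. a.(b.a.X)\{a}))\{a} | deadlocked
Trace ⟨abb⟩ through P, begin at {p0}:
  [1] a ⇒ {p1}
  [2] b ⇒ {p2}
  [3] b ⇒ {p3}
  — P admits the full trace.
Trace ⟨abb⟩ through Q, begin at {q0}:
  [1] a ⇒ {q1}
  [2] b ⇒ {q2}
  [3] b ⇒ ∅  — Q cannot continue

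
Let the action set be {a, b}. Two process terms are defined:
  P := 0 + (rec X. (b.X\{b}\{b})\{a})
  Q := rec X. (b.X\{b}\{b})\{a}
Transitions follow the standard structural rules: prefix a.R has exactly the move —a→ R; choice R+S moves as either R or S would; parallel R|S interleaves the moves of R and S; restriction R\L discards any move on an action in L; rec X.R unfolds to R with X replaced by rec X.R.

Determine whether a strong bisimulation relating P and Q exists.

Reachable graph of P (2 states):
  u0 = 0 + (rec X. (b.X\{b}\{b})\{a}) has moves -b-> u1
  u1 = (rec X. (b.X\{b}\{b})\{a})\{b}\{b}\{a} has moves ∅
Reachable graph of Q (2 states):
  v0 = rec X. (b.X\{b}\{b})\{a} has moves -b-> v1
  v1 = (rec X. (b.X\{b}\{b})\{a})\{b}\{b}\{a} has moves ∅
Bisimilarity quotient blocks:
  B0 = {u0, v0}
  B1 = {u1, v1}
u0 ∈ B0, v0 ∈ B0 → same block

P ~ Q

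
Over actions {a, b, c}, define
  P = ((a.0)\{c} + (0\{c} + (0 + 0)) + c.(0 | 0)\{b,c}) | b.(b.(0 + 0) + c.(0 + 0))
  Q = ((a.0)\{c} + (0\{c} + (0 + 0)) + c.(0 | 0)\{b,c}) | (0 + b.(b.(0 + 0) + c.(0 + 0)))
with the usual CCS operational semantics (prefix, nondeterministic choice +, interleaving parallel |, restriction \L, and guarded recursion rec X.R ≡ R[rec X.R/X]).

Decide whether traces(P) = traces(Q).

LTS(P): 9 reachable states
  s0 = ((a.0)\{c} + (0\{c} + (0 + 0)) + c.(0 | 0)\{b,c}) | b.(b.(0 + 0) + c.(0 + 0)) → =a=> s1, =b=> s2, =c=> s3
  s1 = 0\{c} | b.(b.(0 + 0) + c.(0 + 0)) → =b=> s4
  s2 = ((a.0)\{c} + (0\{c} + (0 + 0)) + c.(0 | 0)\{b,c}) | (b.(0 + 0) + c.(0 + 0)) → =a=> s4, =b=> s5, =c=> s5, =c=> s6
  s3 = (0 | 0)\{b,c} | b.(b.(0 + 0) + c.(0 + 0)) → =b=> s6
  s4 = 0\{c} | (b.(0 + 0) + c.(0 + 0)) → =b=> s7, =c=> s7
  s5 = ((a.0)\{c} + (0\{c} + (0 + 0)) + c.(0 | 0)\{b,c}) | (0 + 0) → =a=> s7, =c=> s8
  s6 = (0 | 0)\{b,c} | (b.(0 + 0) + c.(0 + 0)) → =b=> s8, =c=> s8
  s7 = 0\{c} | (0 + 0) → (no moves)
  s8 = (0 | 0)\{b,c} | (0 + 0) → (no moves)
LTS(Q): 9 reachable states
  t0 = ((a.0)\{c} + (0\{c} + (0 + 0)) + c.(0 | 0)\{b,c}) | (0 + b.(b.(0 + 0) + c.(0 + 0))) → =a=> t1, =b=> t2, =c=> t3
  t1 = 0\{c} | (0 + b.(b.(0 + 0) + c.(0 + 0))) → =b=> t4
  t2 = ((a.0)\{c} + (0\{c} + (0 + 0)) + c.(0 | 0)\{b,c}) | (b.(0 + 0) + c.(0 + 0)) → =a=> t4, =b=> t5, =c=> t5, =c=> t6
  t3 = (0 | 0)\{b,c} | (0 + b.(b.(0 + 0) + c.(0 + 0))) → =b=> t6
  t4 = 0\{c} | (b.(0 + 0) + c.(0 + 0)) → =b=> t7, =c=> t7
  t5 = ((a.0)\{c} + (0\{c} + (0 + 0)) + c.(0 | 0)\{b,c}) | (0 + 0) → =a=> t7, =c=> t8
  t6 = (0 | 0)\{b,c} | (b.(0 + 0) + c.(0 + 0)) → =b=> t8, =c=> t8
  t7 = 0\{c} | (0 + 0) → (no moves)
  t8 = (0 | 0)\{b,c} | (0 + 0) → (no moves)
Coarsest stable partition (strong bisimilarity classes):
  B0 = {s0, t0}
  B1 = {s2, t2}
  B2 = {s5, t5}
  B3 = {s7, s8, t7, t8}
  B4 = {s4, s6, t4, t6}
  B5 = {s1, s3, t1, t3}
s0 ∈ B0, t0 ∈ B0 → same block
Bisimilar ⇒ trace-equivalent.

trace-equivalent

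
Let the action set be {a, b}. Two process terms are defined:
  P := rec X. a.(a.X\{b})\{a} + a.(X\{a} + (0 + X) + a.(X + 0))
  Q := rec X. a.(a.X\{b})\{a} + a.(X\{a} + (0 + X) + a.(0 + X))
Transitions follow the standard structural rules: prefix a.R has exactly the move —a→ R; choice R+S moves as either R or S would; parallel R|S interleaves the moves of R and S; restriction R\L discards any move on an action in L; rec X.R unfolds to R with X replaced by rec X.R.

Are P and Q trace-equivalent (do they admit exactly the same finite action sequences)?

trace-equivalent

P's transition system — 4 states:
  u0 = rec X. a.(a.X\{b})\{a} + a.(X\{a} + (0 + X) + a.(X + 0)) has moves --a--▸ u1, --a--▸ u2
  u1 = (a.(rec X. a.(a.X\{b})\{a} + a.(X\{a} + (0 + X) + a.(X + 0)))\{b})\{a} has moves stopped
  u2 = (rec X. a.(a.X\{b})\{a} + a.(X\{a} + (0 + X) + a.(X + 0)))\{a} + (0 + (rec X. a.(a.X\{b})\{a} + a.(X\{a} + (0 + X) + a.(X + 0)))) + a.((rec X. a.(a.X\{b})\{a} + a.(X\{a} + (0 + X) + a.(X + 0))) + 0) has moves --a--▸ u1, --a--▸ u2, --a--▸ u3
  u3 = (rec X. a.(a.X\{b})\{a} + a.(X\{a} + (0 + X) + a.(X + 0))) + 0 has moves --a--▸ u1, --a--▸ u2
Q's transition system — 4 states:
  v0 = rec X. a.(a.X\{b})\{a} + a.(X\{a} + (0 + X) + a.(0 + X)) has moves --a--▸ v1, --a--▸ v2
  v1 = (a.(rec X. a.(a.X\{b})\{a} + a.(X\{a} + (0 + X) + a.(0 + X)))\{b})\{a} has moves stopped
  v2 = (rec X. a.(a.X\{b})\{a} + a.(X\{a} + (0 + X) + a.(0 + X)))\{a} + (0 + (rec X. a.(a.X\{b})\{a} + a.(X\{a} + (0 + X) + a.(0 + X)))) + a.(0 + (rec X. a.(a.X\{b})\{a} + a.(X\{a} + (0 + X) + a.(0 + X)))) has moves --a--▸ v1, --a--▸ v2, --a--▸ v3
  v3 = 0 + (rec X. a.(a.X\{b})\{a} + a.(X\{a} + (0 + X) + a.(0 + X))) has moves --a--▸ v1, --a--▸ v2
Partition-refinement fixed point:
  B0 = {u0, u2, u3, v0, v2, v3}
  B1 = {u1, v1}
u0 ∈ B0, v0 ∈ B0 → same block
Bisimilar ⇒ trace-equivalent.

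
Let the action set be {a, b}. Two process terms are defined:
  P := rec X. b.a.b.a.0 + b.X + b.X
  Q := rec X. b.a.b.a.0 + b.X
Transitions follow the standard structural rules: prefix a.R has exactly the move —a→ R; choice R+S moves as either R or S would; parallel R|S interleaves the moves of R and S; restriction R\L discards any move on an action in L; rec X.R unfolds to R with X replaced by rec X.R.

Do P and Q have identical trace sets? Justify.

Reachable graph of P (5 states):
  m0 = rec X. b.a.b.a.0 + b.X + b.X :: —b→ m0, —b→ m1
  m1 = a.b.a.0 :: —a→ m2
  m2 = b.a.0 :: —b→ m3
  m3 = a.0 :: —a→ m4
  m4 = 0 :: (no moves)
Reachable graph of Q (5 states):
  n0 = rec X. b.a.b.a.0 + b.X :: —b→ n0, —b→ n1
  n1 = a.b.a.0 :: —a→ n2
  n2 = b.a.0 :: —b→ n3
  n3 = a.0 :: —a→ n4
  n4 = 0 :: (no moves)
Coarsest stable partition (strong bisimilarity classes):
  B0 = {m0, n0}
  B1 = {m1, n1}
  B2 = {m2, n2}
  B3 = {m3, n3}
  B4 = {m4, n4}
m0 ∈ B0, n0 ∈ B0 → same block
Bisimilar ⇒ trace-equivalent.

traces(P) = traces(Q)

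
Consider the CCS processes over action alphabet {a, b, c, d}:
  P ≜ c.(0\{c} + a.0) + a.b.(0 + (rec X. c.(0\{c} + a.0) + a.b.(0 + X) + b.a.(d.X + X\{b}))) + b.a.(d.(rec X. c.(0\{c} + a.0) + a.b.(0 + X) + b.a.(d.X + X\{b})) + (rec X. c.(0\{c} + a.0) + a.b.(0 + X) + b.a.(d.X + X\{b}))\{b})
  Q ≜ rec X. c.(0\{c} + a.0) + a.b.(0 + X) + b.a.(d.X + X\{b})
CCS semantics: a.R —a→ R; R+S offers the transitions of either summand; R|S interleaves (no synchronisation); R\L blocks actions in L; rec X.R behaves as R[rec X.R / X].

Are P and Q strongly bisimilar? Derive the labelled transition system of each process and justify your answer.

Reachable graph of P (11 states):
  u0 = c.(0\{c} + a.0) + a.b.(0 + (rec X. c.(0\{c} + a.0) + a.b.(0 + X) + b.a.(d.X + X\{b}))) + b.a.(d.(rec X. c.(0\{c} + a.0) + a.b.(0 + X) + b.a.(d.X + X\{b})) + (rec X. c.(0\{c} + a.0) + a.b.(0 + X) + b.a.(d.X + X\{b}))\{b}) → =a=> u1, =b=> u2, =c=> u3
  u1 = b.(0 + (rec X. c.(0\{c} + a.0) + a.b.(0 + X) + b.a.(d.X + X\{b}))) → =b=> u4
  u2 = a.(d.(rec X. c.(0\{c} + a.0) + a.b.(0 + X) + b.a.(d.X + X\{b})) + (rec X. c.(0\{c} + a.0) + a.b.(0 + X) + b.a.(d.X + X\{b}))\{b}) → =a=> u5
  u3 = 0\{c} + a.0 → =a=> u6
  u4 = 0 + (rec X. c.(0\{c} + a.0) + a.b.(0 + X) + b.a.(d.X + X\{b})) → =a=> u1, =b=> u2, =c=> u3
  u5 = d.(rec X. c.(0\{c} + a.0) + a.b.(0 + X) + b.a.(d.X + X\{b})) + (rec X. c.(0\{c} + a.0) + a.b.(0 + X) + b.a.(d.X + X\{b}))\{b} → =a=> u7, =c=> u8, =d=> u9
  u6 = 0 → (no moves)
  u7 = (b.(0 + (rec X. c.(0\{c} + a.0) + a.b.(0 + X) + b.a.(d.X + X\{b}))))\{b} → (no moves)
  u8 = (0\{c} + a.0)\{b} → =a=> u10
  u9 = rec X. c.(0\{c} + a.0) + a.b.(0 + X) + b.a.(d.X + X\{b}) → =a=> u1, =b=> u2, =c=> u3
  u10 = 0\{b} → (no moves)
Reachable graph of Q (10 states):
  v0 = rec X. c.(0\{c} + a.0) + a.b.(0 + X) + b.a.(d.X + X\{b}) → =a=> v1, =b=> v2, =c=> v3
  v1 = b.(0 + (rec X. c.(0\{c} + a.0) + a.b.(0 + X) + b.a.(d.X + X\{b}))) → =b=> v4
  v2 = a.(d.(rec X. c.(0\{c} + a.0) + a.b.(0 + X) + b.a.(d.X + X\{b})) + (rec X. c.(0\{c} + a.0) + a.b.(0 + X) + b.a.(d.X + X\{b}))\{b}) → =a=> v5
  v3 = 0\{c} + a.0 → =a=> v6
  v4 = 0 + (rec X. c.(0\{c} + a.0) + a.b.(0 + X) + b.a.(d.X + X\{b})) → =a=> v1, =b=> v2, =c=> v3
  v5 = d.(rec X. c.(0\{c} + a.0) + a.b.(0 + X) + b.a.(d.X + X\{b})) + (rec X. c.(0\{c} + a.0) + a.b.(0 + X) + b.a.(d.X + X\{b}))\{b} → =a=> v7, =c=> v8, =d=> v0
  v6 = 0 → (no moves)
  v7 = (b.(0 + (rec X. c.(0\{c} + a.0) + a.b.(0 + X) + b.a.(d.X + X\{b}))))\{b} → (no moves)
  v8 = (0\{c} + a.0)\{b} → =a=> v9
  v9 = 0\{b} → (no moves)
Partition-refinement fixed point:
  B0 = {u0, u4, u9, v0, v4}
  B1 = {u1, v1}
  B2 = {u3, u8, v3, v8}
  B3 = {u10, u6, u7, v6, v7, v9}
  B4 = {u2, v2}
  B5 = {u5, v5}
u0 ∈ B0, v0 ∈ B0 → same block

bisimilar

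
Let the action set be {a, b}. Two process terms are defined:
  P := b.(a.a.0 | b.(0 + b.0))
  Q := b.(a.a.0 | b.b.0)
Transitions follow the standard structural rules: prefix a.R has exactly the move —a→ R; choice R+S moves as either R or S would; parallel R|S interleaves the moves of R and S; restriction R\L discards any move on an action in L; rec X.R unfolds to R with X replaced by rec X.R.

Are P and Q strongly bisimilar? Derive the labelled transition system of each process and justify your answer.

Reachable graph of P (10 states):
  m0 = b.(a.a.0 | b.(0 + b.0)) → —b→ m1
  m1 = a.a.0 | b.(0 + b.0) → —a→ m2, —b→ m3
  m2 = a.0 | b.(0 + b.0) → —a→ m4, —b→ m5
  m3 = a.a.0 | (0 + b.0) → —a→ m5, —b→ m6
  m4 = 0 | b.(0 + b.0) → —b→ m7
  m5 = a.0 | (0 + b.0) → —a→ m7, —b→ m8
  m6 = a.a.0 | 0 → —a→ m8
  m7 = 0 | (0 + b.0) → —b→ m9
  m8 = a.0 | 0 → —a→ m9
  m9 = 0 | 0 → stopped
Reachable graph of Q (10 states):
  n0 = b.(a.a.0 | b.b.0) → —b→ n1
  n1 = a.a.0 | b.b.0 → —a→ n2, —b→ n3
  n2 = a.0 | b.b.0 → —a→ n4, —b→ n5
  n3 = a.a.0 | b.0 → —a→ n5, —b→ n6
  n4 = 0 | b.b.0 → —b→ n7
  n5 = a.0 | b.0 → —a→ n7, —b→ n8
  n6 = a.a.0 | 0 → —a→ n8
  n7 = 0 | b.0 → —b→ n9
  n8 = a.0 | 0 → —a→ n9
  n9 = 0 | 0 → stopped
Partition-refinement fixed point:
  B0 = {m0, n0}
  B1 = {m1, n1}
  B2 = {m2, n2}
  B3 = {m5, n5}
  B4 = {m7, n7}
  B5 = {m9, n9}
  B6 = {m8, n8}
  B7 = {m4, n4}
  B8 = {m3, n3}
  B9 = {m6, n6}
m0 ∈ B0, n0 ∈ B0 → same block

bisimilar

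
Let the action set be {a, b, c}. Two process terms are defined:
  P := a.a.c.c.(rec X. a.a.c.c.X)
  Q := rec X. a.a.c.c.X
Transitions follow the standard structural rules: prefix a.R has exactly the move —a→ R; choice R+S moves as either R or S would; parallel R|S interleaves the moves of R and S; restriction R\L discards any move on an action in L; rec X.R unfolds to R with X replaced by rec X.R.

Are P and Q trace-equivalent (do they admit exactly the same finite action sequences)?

trace-equivalent

LTS(P): 5 reachable states
  u0 = a.a.c.c.(rec X. a.a.c.c.X) → —a→ u1
  u1 = a.c.c.(rec X. a.a.c.c.X) → —a→ u2
  u2 = c.c.(rec X. a.a.c.c.X) → —c→ u3
  u3 = c.(rec X. a.a.c.c.X) → —c→ u4
  u4 = rec X. a.a.c.c.X → —a→ u1
LTS(Q): 4 reachable states
  v0 = rec X. a.a.c.c.X → —a→ v1
  v1 = a.c.c.(rec X. a.a.c.c.X) → —a→ v2
  v2 = c.c.(rec X. a.a.c.c.X) → —c→ v3
  v3 = c.(rec X. a.a.c.c.X) → —c→ v0
Partition-refinement fixed point:
  B0 = {u0, u4, v0}
  B1 = {u1, v1}
  B2 = {u2, v2}
  B3 = {u3, v3}
u0 ∈ B0, v0 ∈ B0 → same block
Bisimilar ⇒ trace-equivalent.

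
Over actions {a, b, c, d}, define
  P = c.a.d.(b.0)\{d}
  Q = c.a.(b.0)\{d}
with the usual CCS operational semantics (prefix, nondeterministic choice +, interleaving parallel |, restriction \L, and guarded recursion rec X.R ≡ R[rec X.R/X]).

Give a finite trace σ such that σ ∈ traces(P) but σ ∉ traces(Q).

LTS(P): 5 reachable states
  m0 = c.a.d.(b.0)\{d} → --c--▸ m1
  m1 = a.d.(b.0)\{d} → --a--▸ m2
  m2 = d.(b.0)\{d} → --d--▸ m3
  m3 = (b.0)\{d} → --b--▸ m4
  m4 = 0\{d} → deadlocked
LTS(Q): 4 reachable states
  n0 = c.a.(b.0)\{d} → --c--▸ n1
  n1 = a.(b.0)\{d} → --a--▸ n2
  n2 = (b.0)\{d} → --b--▸ n3
  n3 = 0\{d} → deadlocked
Run σ = ⟨cad⟩ on P: start {m0}
  [1] c ⇒ {m1}
  [2] a ⇒ {m2}
  [3] d ⇒ {m3}
  P completes σ.
Run σ = ⟨cad⟩ on Q: start {n0}
  [1] c ⇒ {n1}
  [2] a ⇒ {n2}
  [3] d ⇒ ∅  — Q cannot continue

cad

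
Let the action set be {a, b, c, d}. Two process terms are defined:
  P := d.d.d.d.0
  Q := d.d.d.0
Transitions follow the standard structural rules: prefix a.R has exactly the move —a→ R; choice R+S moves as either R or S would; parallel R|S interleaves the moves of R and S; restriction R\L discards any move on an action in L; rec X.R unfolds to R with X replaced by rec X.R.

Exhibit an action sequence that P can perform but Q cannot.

dddd

Reachable graph of P (5 states):
  m0 = d.d.d.d.0 has moves =d=> m1
  m1 = d.d.d.0 has moves =d=> m2
  m2 = d.d.0 has moves =d=> m3
  m3 = d.0 has moves =d=> m4
  m4 = 0 has moves stopped
Reachable graph of Q (4 states):
  n0 = d.d.d.0 has moves =d=> n1
  n1 = d.d.0 has moves =d=> n2
  n2 = d.0 has moves =d=> n3
  n3 = 0 has moves stopped
Trace ⟨dddd⟩ through P, begin at {m0}:
  [1] d ⇒ {m1}
  [2] d ⇒ {m2}
  [3] d ⇒ {m3}
  [4] d ⇒ {m4}
  P completes σ.
Trace ⟨dddd⟩ through Q, begin at {n0}:
  [1] d ⇒ {n1}
  [2] d ⇒ {n2}
  [3] d ⇒ {n3}
  [4] d ⇒ ∅  — Q cannot continue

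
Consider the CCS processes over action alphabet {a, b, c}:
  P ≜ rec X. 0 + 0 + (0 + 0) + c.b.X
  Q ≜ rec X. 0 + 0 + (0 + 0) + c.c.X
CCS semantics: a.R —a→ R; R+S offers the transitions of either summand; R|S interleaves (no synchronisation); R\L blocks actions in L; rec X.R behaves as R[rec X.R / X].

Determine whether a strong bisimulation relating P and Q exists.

P's transition system — 2 states:
  u0 = rec X. 0 + 0 + (0 + 0) + c.b.X | --c--▸ u1
  u1 = b.(rec X. 0 + 0 + (0 + 0) + c.b.X) | --b--▸ u0
Q's transition system — 2 states:
  v0 = rec X. 0 + 0 + (0 + 0) + c.c.X | --c--▸ v1
  v1 = c.(rec X. 0 + 0 + (0 + 0) + c.c.X) | --c--▸ v0
Bisimilarity quotient blocks:
  B0 = {u0}
  B1 = {u1}
  B2 = {v0, v1}
u0 ∈ B0, v0 ∈ B2 → different blocks

NO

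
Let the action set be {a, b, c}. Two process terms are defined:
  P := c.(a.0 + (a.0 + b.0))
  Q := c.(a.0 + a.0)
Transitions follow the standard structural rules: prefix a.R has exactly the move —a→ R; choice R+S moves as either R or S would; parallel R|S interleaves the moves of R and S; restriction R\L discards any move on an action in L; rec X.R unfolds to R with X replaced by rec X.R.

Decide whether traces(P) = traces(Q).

P's transition system — 3 states:
  s0 = c.(a.0 + (a.0 + b.0)) :: -c-> s1
  s1 = a.0 + (a.0 + b.0) :: -a-> s2, -b-> s2
  s2 = 0 :: ∅
Q's transition system — 3 states:
  t0 = c.(a.0 + a.0) :: -c-> t1
  t1 = a.0 + a.0 :: -a-> t2
  t2 = 0 :: ∅
Trace ⟨cb⟩ through P, begin at {s0}:
  after c @ step 1: {s1}
  after b @ step 2: {s2}
  — P admits the full trace.
Trace ⟨cb⟩ through Q, begin at {t0}:
  after c @ step 1: {t1}
  after b @ step 2: ∅  — Q cannot continue

traces(P) ≠ traces(Q) — witness ⟨cb⟩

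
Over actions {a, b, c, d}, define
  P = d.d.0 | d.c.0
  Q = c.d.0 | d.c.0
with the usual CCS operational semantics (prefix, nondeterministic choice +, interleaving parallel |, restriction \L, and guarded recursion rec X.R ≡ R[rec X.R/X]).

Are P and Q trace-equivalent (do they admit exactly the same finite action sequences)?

Reachable graph of P (9 states):
  m0 = d.d.0 | d.c.0 | —d→ m1, —d→ m2
  m1 = d.0 | d.c.0 | —d→ m3, —d→ m4
  m2 = d.d.0 | c.0 | —c→ m5, —d→ m4
  m3 = 0 | d.c.0 | —d→ m6
  m4 = d.0 | c.0 | —c→ m7, —d→ m6
  m5 = d.d.0 | 0 | —d→ m7
  m6 = 0 | c.0 | —c→ m8
  m7 = d.0 | 0 | —d→ m8
  m8 = 0 | 0 | ·
Reachable graph of Q (9 states):
  n0 = c.d.0 | d.c.0 | —c→ n1, —d→ n2
  n1 = d.0 | d.c.0 | —d→ n3, —d→ n4
  n2 = c.d.0 | c.0 | —c→ n4, —c→ n5
  n3 = 0 | d.c.0 | —d→ n6
  n4 = d.0 | c.0 | —c→ n7, —d→ n6
  n5 = c.d.0 | 0 | —c→ n7
  n6 = 0 | c.0 | —c→ n8
  n7 = d.0 | 0 | —d→ n8
  n8 = 0 | 0 | ·
Trace ⟨dd⟩ through P, begin at {m0}:
  [1] d ⇒ {m1, m2}
  [2] d ⇒ {m3, m4}
  — P admits the full trace.
Trace ⟨dd⟩ through Q, begin at {n0}:
  [1] d ⇒ {n2}
  [2] d ⇒ ∅ (Q stuck)

trace-distinct — witness ⟨dd⟩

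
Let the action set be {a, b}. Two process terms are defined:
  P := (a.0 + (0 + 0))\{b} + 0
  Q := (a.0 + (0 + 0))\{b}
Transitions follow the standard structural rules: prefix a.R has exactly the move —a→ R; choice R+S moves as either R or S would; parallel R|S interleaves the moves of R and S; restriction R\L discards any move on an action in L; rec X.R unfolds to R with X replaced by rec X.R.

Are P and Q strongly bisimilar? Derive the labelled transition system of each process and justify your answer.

YES

P's transition system — 2 states:
  s0 = (a.0 + (0 + 0))\{b} + 0 ⊢ --a--▸ s1
  s1 = 0\{b} ⊢ stopped
Q's transition system — 2 states:
  t0 = (a.0 + (0 + 0))\{b} ⊢ --a--▸ t1
  t1 = 0\{b} ⊢ stopped
Bisimilarity quotient blocks:
  B0 = {s0, t0}
  B1 = {s1, t1}
s0 ∈ B0, t0 ∈ B0 → same block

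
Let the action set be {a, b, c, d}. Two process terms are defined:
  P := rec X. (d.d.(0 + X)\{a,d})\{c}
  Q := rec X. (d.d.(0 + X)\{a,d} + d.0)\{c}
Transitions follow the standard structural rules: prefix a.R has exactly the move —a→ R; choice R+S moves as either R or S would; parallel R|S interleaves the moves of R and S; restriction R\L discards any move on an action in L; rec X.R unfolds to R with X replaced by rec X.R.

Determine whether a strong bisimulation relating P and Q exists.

Reachable graph of P (3 states):
  m0 = rec X. (d.d.(0 + X)\{a,d})\{c} :: —d→ m1
  m1 = (d.(0 + (rec X. (d.d.(0 + X)\{a,d})\{c}))\{a,d})\{c} :: —d→ m2
  m2 = (0 + (rec X. (d.d.(0 + X)\{a,d})\{c}))\{a,d}\{c} :: stopped
Reachable graph of Q (4 states):
  n0 = rec X. (d.d.(0 + X)\{a,d} + d.0)\{c} :: —d→ n1, —d→ n2
  n1 = (d.(0 + (rec X. (d.d.(0 + X)\{a,d} + d.0)\{c}))\{a,d})\{c} :: —d→ n3
  n2 = 0\{c} :: stopped
  n3 = (0 + (rec X. (d.d.(0 + X)\{a,d} + d.0)\{c}))\{a,d}\{c} :: stopped
Bisimilarity quotient blocks:
  B0 = {m0}
  B1 = {m1, n1}
  B2 = {m2, n2, n3}
  B3 = {n0}
m0 ∈ B0, n0 ∈ B3 → different blocks

P ≁ Q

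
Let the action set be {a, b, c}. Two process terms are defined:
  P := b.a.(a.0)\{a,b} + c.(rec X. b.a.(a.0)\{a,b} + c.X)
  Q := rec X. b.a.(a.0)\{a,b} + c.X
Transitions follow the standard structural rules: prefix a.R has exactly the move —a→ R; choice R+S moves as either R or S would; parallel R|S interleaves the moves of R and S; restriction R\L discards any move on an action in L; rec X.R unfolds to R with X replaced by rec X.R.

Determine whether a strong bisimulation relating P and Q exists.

Reachable graph of P (4 states):
  s0 = b.a.(a.0)\{a,b} + c.(rec X. b.a.(a.0)\{a,b} + c.X) has moves --b--▸ s1, --c--▸ s2
  s1 = a.(a.0)\{a,b} has moves --a--▸ s3
  s2 = rec X. b.a.(a.0)\{a,b} + c.X has moves --b--▸ s1, --c--▸ s2
  s3 = (a.0)\{a,b} has moves ∅
Reachable graph of Q (3 states):
  t0 = rec X. b.a.(a.0)\{a,b} + c.X has moves --b--▸ t1, --c--▸ t0
  t1 = a.(a.0)\{a,b} has moves --a--▸ t2
  t2 = (a.0)\{a,b} has moves ∅
Coarsest stable partition (strong bisimilarity classes):
  B0 = {s0, s2, t0}
  B1 = {s1, t1}
  B2 = {s3, t2}
s0 ∈ B0, t0 ∈ B0 → same block

P ~ Q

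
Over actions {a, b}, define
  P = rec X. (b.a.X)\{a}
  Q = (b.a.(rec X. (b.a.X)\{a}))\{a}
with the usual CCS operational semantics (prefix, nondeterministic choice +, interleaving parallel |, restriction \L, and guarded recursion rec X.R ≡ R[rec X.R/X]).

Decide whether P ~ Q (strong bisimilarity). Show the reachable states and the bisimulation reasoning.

P ~ Q

Reachable graph of P (2 states):
  p0 = rec X. (b.a.X)\{a} → —b→ p1
  p1 = (a.(rec X. (b.a.X)\{a}))\{a} → ∅
Reachable graph of Q (2 states):
  q0 = (b.a.(rec X. (b.a.X)\{a}))\{a} → —b→ q1
  q1 = (a.(rec X. (b.a.X)\{a}))\{a} → ∅
Coarsest stable partition (strong bisimilarity classes):
  B0 = {p0, q0}
  B1 = {p1, q1}
p0 ∈ B0, q0 ∈ B0 → same block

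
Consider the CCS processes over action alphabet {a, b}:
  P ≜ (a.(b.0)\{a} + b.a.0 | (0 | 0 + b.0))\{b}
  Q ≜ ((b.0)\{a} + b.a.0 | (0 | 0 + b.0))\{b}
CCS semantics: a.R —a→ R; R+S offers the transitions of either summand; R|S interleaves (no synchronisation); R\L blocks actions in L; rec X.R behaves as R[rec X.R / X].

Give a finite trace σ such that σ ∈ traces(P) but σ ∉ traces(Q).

a

LTS(P): 2 reachable states
  p0 = (a.(b.0)\{a} + b.a.0 | (0 | 0 + b.0))\{b} | --a--▸ p1
  p1 = (b.0)\{a}\{b} | deadlocked
LTS(Q): 1 reachable states
  q0 = ((b.0)\{a} + b.a.0 | (0 | 0 + b.0))\{b} | deadlocked
Executing a from P (initial set {p0}):
  step 1 (a): {p1}
  ✓ P
Executing a from Q (initial set {q0}):
  step 1 (a): no successor for Q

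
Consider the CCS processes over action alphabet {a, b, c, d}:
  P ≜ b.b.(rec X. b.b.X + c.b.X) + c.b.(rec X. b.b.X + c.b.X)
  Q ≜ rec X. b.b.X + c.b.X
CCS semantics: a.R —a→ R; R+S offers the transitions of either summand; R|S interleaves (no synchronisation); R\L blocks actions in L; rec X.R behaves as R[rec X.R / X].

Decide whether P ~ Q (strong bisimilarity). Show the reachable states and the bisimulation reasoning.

P's transition system — 3 states:
  u0 = b.b.(rec X. b.b.X + c.b.X) + c.b.(rec X. b.b.X + c.b.X) | ··b··> u1, ··c··> u1
  u1 = b.(rec X. b.b.X + c.b.X) | ··b··> u2
  u2 = rec X. b.b.X + c.b.X | ··b··> u1, ··c··> u1
Q's transition system — 2 states:
  v0 = rec X. b.b.X + c.b.X | ··b··> v1, ··c··> v1
  v1 = b.(rec X. b.b.X + c.b.X) | ··b··> v0
Partition-refinement fixed point:
  B0 = {u0, u2, v0}
  B1 = {u1, v1}
u0 ∈ B0, v0 ∈ B0 → same block

YES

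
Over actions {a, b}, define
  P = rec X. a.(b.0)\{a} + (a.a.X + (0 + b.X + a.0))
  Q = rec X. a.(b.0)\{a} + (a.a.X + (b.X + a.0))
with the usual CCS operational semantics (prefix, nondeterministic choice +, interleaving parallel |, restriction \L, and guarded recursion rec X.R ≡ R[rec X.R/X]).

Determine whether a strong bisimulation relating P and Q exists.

P's transition system — 5 states:
  s0 = rec X. a.(b.0)\{a} + (a.a.X + (0 + b.X + a.0)) :: =a=> s1, =a=> s2, =a=> s3, =b=> s0
  s1 = (b.0)\{a} :: =b=> s4
  s2 = 0 :: (no moves)
  s3 = a.(rec X. a.(b.0)\{a} + (a.a.X + (0 + b.X + a.0))) :: =a=> s0
  s4 = 0\{a} :: (no moves)
Q's transition system — 5 states:
  t0 = rec X. a.(b.0)\{a} + (a.a.X + (b.X + a.0)) :: =a=> t1, =a=> t2, =a=> t3, =b=> t0
  t1 = (b.0)\{a} :: =b=> t4
  t2 = 0 :: (no moves)
  t3 = a.(rec X. a.(b.0)\{a} + (a.a.X + (b.X + a.0))) :: =a=> t0
  t4 = 0\{a} :: (no moves)
Coarsest stable partition (strong bisimilarity classes):
  B0 = {s0, t0}
  B1 = {s3, t3}
  B2 = {s2, s4, t2, t4}
  B3 = {s1, t1}
s0 ∈ B0, t0 ∈ B0 → same block

bisimilar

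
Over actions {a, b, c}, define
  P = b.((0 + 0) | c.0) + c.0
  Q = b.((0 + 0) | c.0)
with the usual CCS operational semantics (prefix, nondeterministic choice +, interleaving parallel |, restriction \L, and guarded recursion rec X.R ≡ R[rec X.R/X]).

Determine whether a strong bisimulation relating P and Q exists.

P's transition system — 4 states:
  m0 = b.((0 + 0) | c.0) + c.0 | ··b··> m1, ··c··> m2
  m1 = (0 + 0) | c.0 | ··c··> m3
  m2 = 0 | ·
  m3 = (0 + 0) | 0 | ·
Q's transition system — 3 states:
  n0 = b.((0 + 0) | c.0) | ··b··> n1
  n1 = (0 + 0) | c.0 | ··c··> n2
  n2 = (0 + 0) | 0 | ·
Coarsest stable partition (strong bisimilarity classes):
  B0 = {m0}
  B1 = {m1, n1}
  B2 = {m2, m3, n2}
  B3 = {n0}
m0 ∈ B0, n0 ∈ B3 → different blocks

NO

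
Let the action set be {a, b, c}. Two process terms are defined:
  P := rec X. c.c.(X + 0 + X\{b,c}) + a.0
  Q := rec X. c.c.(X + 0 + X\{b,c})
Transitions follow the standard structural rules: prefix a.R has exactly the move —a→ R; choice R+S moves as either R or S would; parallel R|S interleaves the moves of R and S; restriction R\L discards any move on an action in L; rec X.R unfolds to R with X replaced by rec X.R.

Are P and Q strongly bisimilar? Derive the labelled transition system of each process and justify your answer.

P's transition system — 5 states:
  m0 = rec X. c.c.(X + 0 + X\{b,c}) + a.0 has moves —a→ m1, —c→ m2
  m1 = 0 has moves stopped
  m2 = c.((rec X. c.c.(X + 0 + X\{b,c}) + a.0) + 0 + (rec X. c.c.(X + 0 + X\{b,c}) + a.0)\{b,c}) has moves —c→ m3
  m3 = (rec X. c.c.(X + 0 + X\{b,c}) + a.0) + 0 + (rec X. c.c.(X + 0 + X\{b,c}) + a.0)\{b,c} has moves —a→ m1, —a→ m4, —c→ m2
  m4 = 0\{b,c} has moves stopped
Q's transition system — 3 states:
  n0 = rec X. c.c.(X + 0 + X\{b,c}) has moves —c→ n1
  n1 = c.((rec X. c.c.(X + 0 + X\{b,c})) + 0 + (rec X. c.c.(X + 0 + X\{b,c}))\{b,c}) has moves —c→ n2
  n2 = (rec X. c.c.(X + 0 + X\{b,c})) + 0 + (rec X. c.c.(X + 0 + X\{b,c}))\{b,c} has moves —c→ n1
Partition-refinement fixed point:
  B0 = {m0, m3}
  B1 = {m1, m4}
  B2 = {m2}
  B3 = {n0, n1, n2}
m0 ∈ B0, n0 ∈ B3 → different blocks

NO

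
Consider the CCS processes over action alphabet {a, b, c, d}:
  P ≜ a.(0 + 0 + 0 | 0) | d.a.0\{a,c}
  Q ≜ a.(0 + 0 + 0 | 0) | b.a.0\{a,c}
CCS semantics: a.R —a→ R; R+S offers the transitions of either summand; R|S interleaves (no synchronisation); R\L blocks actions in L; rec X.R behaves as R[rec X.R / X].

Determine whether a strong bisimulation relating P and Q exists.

P ≁ Q

P's transition system — 6 states:
  p0 = a.(0 + 0 + 0 | 0) | d.a.0\{a,c} :: --a--▸ p1, --d--▸ p2
  p1 = (0 + 0 + 0 | 0) | d.a.0\{a,c} :: --d--▸ p3
  p2 = a.(0 + 0 + 0 | 0) | a.0\{a,c} :: --a--▸ p3, --a--▸ p4
  p3 = (0 + 0 + 0 | 0) | a.0\{a,c} :: --a--▸ p5
  p4 = a.(0 + 0 + 0 | 0) | 0\{a,c} :: --a--▸ p5
  p5 = (0 + 0 + 0 | 0) | 0\{a,c} :: (no moves)
Q's transition system — 6 states:
  q0 = a.(0 + 0 + 0 | 0) | b.a.0\{a,c} :: --a--▸ q1, --b--▸ q2
  q1 = (0 + 0 + 0 | 0) | b.a.0\{a,c} :: --b--▸ q3
  q2 = a.(0 + 0 + 0 | 0) | a.0\{a,c} :: --a--▸ q3, --a--▸ q4
  q3 = (0 + 0 + 0 | 0) | a.0\{a,c} :: --a--▸ q5
  q4 = a.(0 + 0 + 0 | 0) | 0\{a,c} :: --a--▸ q5
  q5 = (0 + 0 + 0 | 0) | 0\{a,c} :: (no moves)
Coarsest stable partition (strong bisimilarity classes):
  B0 = {p0}
  B1 = {p1}
  B2 = {p3, p4, q3, q4}
  B3 = {p5, q5}
  B4 = {p2, q2}
  B5 = {q0}
  B6 = {q1}
p0 ∈ B0, q0 ∈ B5 → different blocks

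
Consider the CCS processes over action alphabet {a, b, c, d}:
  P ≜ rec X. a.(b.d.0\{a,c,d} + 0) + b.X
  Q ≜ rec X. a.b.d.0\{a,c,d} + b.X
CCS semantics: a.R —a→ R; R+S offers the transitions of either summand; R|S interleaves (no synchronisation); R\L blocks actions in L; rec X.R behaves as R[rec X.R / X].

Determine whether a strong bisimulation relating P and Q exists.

bisimilar

P's transition system — 4 states:
  p0 = rec X. a.(b.d.0\{a,c,d} + 0) + b.X → --a--▸ p1, --b--▸ p0
  p1 = b.d.0\{a,c,d} + 0 → --b--▸ p2
  p2 = d.0\{a,c,d} → --d--▸ p3
  p3 = 0\{a,c,d} → (no moves)
Q's transition system — 4 states:
  q0 = rec X. a.b.d.0\{a,c,d} + b.X → --a--▸ q1, --b--▸ q0
  q1 = b.d.0\{a,c,d} → --b--▸ q2
  q2 = d.0\{a,c,d} → --d--▸ q3
  q3 = 0\{a,c,d} → (no moves)
Partition-refinement fixed point:
  B0 = {p0, q0}
  B1 = {p1, q1}
  B2 = {p2, q2}
  B3 = {p3, q3}
p0 ∈ B0, q0 ∈ B0 → same block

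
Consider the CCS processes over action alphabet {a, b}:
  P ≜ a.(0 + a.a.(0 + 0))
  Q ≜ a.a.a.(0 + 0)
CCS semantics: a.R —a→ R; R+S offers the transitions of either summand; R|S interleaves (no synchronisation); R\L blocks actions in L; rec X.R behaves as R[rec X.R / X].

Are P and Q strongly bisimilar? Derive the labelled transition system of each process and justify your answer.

Reachable graph of P (4 states):
  m0 = a.(0 + a.a.(0 + 0)) :: =a=> m1
  m1 = 0 + a.a.(0 + 0) :: =a=> m2
  m2 = a.(0 + 0) :: =a=> m3
  m3 = 0 + 0 :: deadlocked
Reachable graph of Q (4 states):
  n0 = a.a.a.(0 + 0) :: =a=> n1
  n1 = a.a.(0 + 0) :: =a=> n2
  n2 = a.(0 + 0) :: =a=> n3
  n3 = 0 + 0 :: deadlocked
Bisimilarity quotient blocks:
  B0 = {m0, n0}
  B1 = {m1, n1}
  B2 = {m2, n2}
  B3 = {m3, n3}
m0 ∈ B0, n0 ∈ B0 → same block

YES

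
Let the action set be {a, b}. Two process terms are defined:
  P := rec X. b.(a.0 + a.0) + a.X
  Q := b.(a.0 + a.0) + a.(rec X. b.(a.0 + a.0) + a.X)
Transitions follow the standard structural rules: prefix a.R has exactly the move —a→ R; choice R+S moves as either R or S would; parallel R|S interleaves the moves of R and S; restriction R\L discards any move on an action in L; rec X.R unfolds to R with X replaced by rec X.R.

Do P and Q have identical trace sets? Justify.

YES

P's transition system — 3 states:
  m0 = rec X. b.(a.0 + a.0) + a.X has moves —a→ m0, —b→ m1
  m1 = a.0 + a.0 has moves —a→ m2
  m2 = 0 has moves (no moves)
Q's transition system — 4 states:
  n0 = b.(a.0 + a.0) + a.(rec X. b.(a.0 + a.0) + a.X) has moves —a→ n1, —b→ n2
  n1 = rec X. b.(a.0 + a.0) + a.X has moves —a→ n1, —b→ n2
  n2 = a.0 + a.0 has moves —a→ n3
  n3 = 0 has moves (no moves)
Coarsest stable partition (strong bisimilarity classes):
  B0 = {m0, n0, n1}
  B1 = {m1, n2}
  B2 = {m2, n3}
m0 ∈ B0, n0 ∈ B0 → same block
Bisimilar ⇒ trace-equivalent.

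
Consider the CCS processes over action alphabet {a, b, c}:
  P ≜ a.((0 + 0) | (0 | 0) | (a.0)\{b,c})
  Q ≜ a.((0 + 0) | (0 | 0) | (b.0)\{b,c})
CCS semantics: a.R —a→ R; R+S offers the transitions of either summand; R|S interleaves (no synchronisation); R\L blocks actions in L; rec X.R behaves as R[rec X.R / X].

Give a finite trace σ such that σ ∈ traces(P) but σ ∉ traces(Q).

P's transition system — 3 states:
  m0 = a.((0 + 0) | (0 | 0) | (a.0)\{b,c}) → =a=> m1
  m1 = (0 + 0) | (0 | 0) | (a.0)\{b,c} → =a=> m2
  m2 = (0 + 0) | (0 | 0) | 0\{b,c} → ·
Q's transition system — 2 states:
  n0 = a.((0 + 0) | (0 | 0) | (b.0)\{b,c}) → =a=> n1
  n1 = (0 + 0) | (0 | 0) | (b.0)\{b,c} → ·
Executing aa from P (initial set {m0}):
  after a @ step 1: {m1}
  after a @ step 2: {m2}
  — P admits the full trace.
Executing aa from Q (initial set {n0}):
  after a @ step 1: {n1}
  after a @ step 2: ∅ (Q stuck)

aa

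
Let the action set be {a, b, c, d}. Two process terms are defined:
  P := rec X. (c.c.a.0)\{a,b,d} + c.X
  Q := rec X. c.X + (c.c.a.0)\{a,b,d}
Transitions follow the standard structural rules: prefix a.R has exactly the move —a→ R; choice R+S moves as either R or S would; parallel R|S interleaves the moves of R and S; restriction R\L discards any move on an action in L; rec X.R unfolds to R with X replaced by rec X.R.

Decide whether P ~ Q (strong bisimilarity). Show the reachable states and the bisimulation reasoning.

YES

LTS(P): 3 reachable states
  s0 = rec X. (c.c.a.0)\{a,b,d} + c.X has moves --c--▸ s0, --c--▸ s1
  s1 = (c.a.0)\{a,b,d} has moves --c--▸ s2
  s2 = (a.0)\{a,b,d} has moves deadlocked
LTS(Q): 3 reachable states
  t0 = rec X. c.X + (c.c.a.0)\{a,b,d} has moves --c--▸ t0, --c--▸ t1
  t1 = (c.a.0)\{a,b,d} has moves --c--▸ t2
  t2 = (a.0)\{a,b,d} has moves deadlocked
Coarsest stable partition (strong bisimilarity classes):
  B0 = {s0, t0}
  B1 = {s1, t1}
  B2 = {s2, t2}
s0 ∈ B0, t0 ∈ B0 → same block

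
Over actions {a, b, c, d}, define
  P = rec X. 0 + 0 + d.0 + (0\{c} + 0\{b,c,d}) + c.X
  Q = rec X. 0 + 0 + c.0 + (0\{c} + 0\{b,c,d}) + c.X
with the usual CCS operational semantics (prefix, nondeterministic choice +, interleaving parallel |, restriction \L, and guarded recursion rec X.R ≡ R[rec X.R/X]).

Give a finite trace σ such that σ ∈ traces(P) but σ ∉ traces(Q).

d

Reachable graph of P (2 states):
  u0 = rec X. 0 + 0 + d.0 + (0\{c} + 0\{b,c,d}) + c.X has moves -c-> u0, -d-> u1
  u1 = 0 has moves ·
Reachable graph of Q (2 states):
  v0 = rec X. 0 + 0 + c.0 + (0\{c} + 0\{b,c,d}) + c.X has moves -c-> v0, -c-> v1
  v1 = 0 has moves ·
Run σ = ⟨d⟩ on P: start {u0}
  step 1 (d): {u1}
  P completes σ.
Run σ = ⟨d⟩ on Q: start {v0}
  step 1 (d): ∅  — Q cannot continue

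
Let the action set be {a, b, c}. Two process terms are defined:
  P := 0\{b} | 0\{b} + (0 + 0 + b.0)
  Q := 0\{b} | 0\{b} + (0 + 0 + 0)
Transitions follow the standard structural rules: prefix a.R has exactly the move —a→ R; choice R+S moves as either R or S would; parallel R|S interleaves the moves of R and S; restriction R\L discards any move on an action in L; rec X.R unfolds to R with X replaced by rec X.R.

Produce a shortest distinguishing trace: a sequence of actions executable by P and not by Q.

LTS(P): 2 reachable states
  s0 = 0\{b} | 0\{b} + (0 + 0 + b.0) → =b=> s1
  s1 = 0 → deadlocked
LTS(Q): 1 reachable states
  t0 = 0\{b} | 0\{b} + (0 + 0 + 0) → deadlocked
Trace ⟨b⟩ through P, begin at {s0}:
  [1] b ⇒ {s1}
  ✓ P
Trace ⟨b⟩ through Q, begin at {t0}:
  [1] b ⇒ no successor for Q

b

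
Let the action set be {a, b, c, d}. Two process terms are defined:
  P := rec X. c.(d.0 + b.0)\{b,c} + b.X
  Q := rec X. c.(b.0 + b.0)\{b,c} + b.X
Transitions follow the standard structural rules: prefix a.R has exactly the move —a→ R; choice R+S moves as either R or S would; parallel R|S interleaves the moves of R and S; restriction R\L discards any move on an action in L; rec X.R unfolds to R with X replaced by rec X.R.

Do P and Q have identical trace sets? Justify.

traces(P) ≠ traces(Q) — witness ⟨cd⟩

LTS(P): 3 reachable states
  s0 = rec X. c.(d.0 + b.0)\{b,c} + b.X ⊢ ··b··> s0, ··c··> s1
  s1 = (d.0 + b.0)\{b,c} ⊢ ··d··> s2
  s2 = 0\{b,c} ⊢ deadlocked
LTS(Q): 2 reachable states
  t0 = rec X. c.(b.0 + b.0)\{b,c} + b.X ⊢ ··b··> t0, ··c··> t1
  t1 = (b.0 + b.0)\{b,c} ⊢ deadlocked
Run σ = ⟨cd⟩ on P: start {s0}
  after c @ step 1: {s1}
  after d @ step 2: {s2}
  ✓ P
Run σ = ⟨cd⟩ on Q: start {t0}
  after c @ step 1: {t1}
  after d @ step 2: ∅ (Q stuck)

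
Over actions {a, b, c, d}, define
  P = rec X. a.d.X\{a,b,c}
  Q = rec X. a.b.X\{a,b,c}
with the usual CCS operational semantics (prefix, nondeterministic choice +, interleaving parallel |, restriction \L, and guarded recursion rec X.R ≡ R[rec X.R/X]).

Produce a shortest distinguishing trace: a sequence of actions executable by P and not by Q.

Reachable graph of P (3 states):
  s0 = rec X. a.d.X\{a,b,c} has moves ··a··> s1
  s1 = d.(rec X. a.d.X\{a,b,c})\{a,b,c} has moves ··d··> s2
  s2 = (rec X. a.d.X\{a,b,c})\{a,b,c} has moves ·
Reachable graph of Q (3 states):
  t0 = rec X. a.b.X\{a,b,c} has moves ··a··> t1
  t1 = b.(rec X. a.b.X\{a,b,c})\{a,b,c} has moves ··b··> t2
  t2 = (rec X. a.b.X\{a,b,c})\{a,b,c} has moves ·
Executing ad from P (initial set {s0}):
  step 1 (a): {s1}
  step 2 (d): {s2}
  — P admits the full trace.
Executing ad from Q (initial set {t0}):
  step 1 (a): {t1}
  step 2 (d): ∅ (Q stuck)

ad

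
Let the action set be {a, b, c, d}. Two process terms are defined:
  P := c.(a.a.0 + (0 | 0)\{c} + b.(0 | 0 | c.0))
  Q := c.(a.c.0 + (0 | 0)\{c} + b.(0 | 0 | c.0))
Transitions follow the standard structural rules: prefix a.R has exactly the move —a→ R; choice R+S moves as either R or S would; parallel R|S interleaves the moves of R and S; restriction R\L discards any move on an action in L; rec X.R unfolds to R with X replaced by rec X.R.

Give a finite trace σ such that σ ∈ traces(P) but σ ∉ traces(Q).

LTS(P): 6 reachable states
  s0 = c.(a.a.0 + (0 | 0)\{c} + b.(0 | 0 | c.0)) has moves =c=> s1
  s1 = a.a.0 + (0 | 0)\{c} + b.(0 | 0 | c.0) has moves =a=> s2, =b=> s3
  s2 = a.0 has moves =a=> s4
  s3 = 0 | 0 | c.0 has moves =c=> s5
  s4 = 0 has moves ∅
  s5 = 0 | 0 | 0 has moves ∅
LTS(Q): 6 reachable states
  t0 = c.(a.c.0 + (0 | 0)\{c} + b.(0 | 0 | c.0)) has moves =c=> t1
  t1 = a.c.0 + (0 | 0)\{c} + b.(0 | 0 | c.0) has moves =a=> t2, =b=> t3
  t2 = c.0 has moves =c=> t4
  t3 = 0 | 0 | c.0 has moves =c=> t5
  t4 = 0 has moves ∅
  t5 = 0 | 0 | 0 has moves ∅
Trace ⟨caa⟩ through P, begin at {s0}:
  after c @ step 1: {s1}
  after a @ step 2: {s2}
  after a @ step 3: {s4}
  ✓ P
Trace ⟨caa⟩ through Q, begin at {t0}:
  after c @ step 1: {t1}
  after a @ step 2: {t2}
  after a @ step 3: no successor for Q

caa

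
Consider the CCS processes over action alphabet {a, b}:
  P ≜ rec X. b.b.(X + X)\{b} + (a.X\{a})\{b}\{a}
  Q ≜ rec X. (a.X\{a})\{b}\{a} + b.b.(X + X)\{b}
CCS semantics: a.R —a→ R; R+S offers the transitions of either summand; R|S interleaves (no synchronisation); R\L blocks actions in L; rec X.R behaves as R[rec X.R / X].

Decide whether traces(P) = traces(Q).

Reachable graph of P (3 states):
  p0 = rec X. b.b.(X + X)\{b} + (a.X\{a})\{b}\{a} :: =b=> p1
  p1 = b.((rec X. b.b.(X + X)\{b} + (a.X\{a})\{b}\{a}) + (rec X. b.b.(X + X)\{b} + (a.X\{a})\{b}\{a}))\{b} :: =b=> p2
  p2 = ((rec X. b.b.(X + X)\{b} + (a.X\{a})\{b}\{a}) + (rec X. b.b.(X + X)\{b} + (a.X\{a})\{b}\{a}))\{b} :: stopped
Reachable graph of Q (3 states):
  q0 = rec X. (a.X\{a})\{b}\{a} + b.b.(X + X)\{b} :: =b=> q1
  q1 = b.((rec X. (a.X\{a})\{b}\{a} + b.b.(X + X)\{b}) + (rec X. (a.X\{a})\{b}\{a} + b.b.(X + X)\{b}))\{b} :: =b=> q2
  q2 = ((rec X. (a.X\{a})\{b}\{a} + b.b.(X + X)\{b}) + (rec X. (a.X\{a})\{b}\{a} + b.b.(X + X)\{b}))\{b} :: stopped
Partition-refinement fixed point:
  B0 = {p0, q0}
  B1 = {p1, q1}
  B2 = {p2, q2}
p0 ∈ B0, q0 ∈ B0 → same block
Bisimilar ⇒ trace-equivalent.

YES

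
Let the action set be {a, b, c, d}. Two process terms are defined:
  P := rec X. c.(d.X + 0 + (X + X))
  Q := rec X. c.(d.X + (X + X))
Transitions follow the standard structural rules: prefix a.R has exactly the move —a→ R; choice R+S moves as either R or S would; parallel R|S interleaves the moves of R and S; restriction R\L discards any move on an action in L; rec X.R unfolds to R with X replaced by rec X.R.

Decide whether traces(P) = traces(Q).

traces(P) = traces(Q)

P's transition system — 2 states:
  p0 = rec X. c.(d.X + 0 + (X + X)) :: -c-> p1
  p1 = d.(rec X. c.(d.X + 0 + (X + X))) + 0 + ((rec X. c.(d.X + 0 + (X + X))) + (rec X. c.(d.X + 0 + (X + X)))) :: -c-> p1, -d-> p0
Q's transition system — 2 states:
  q0 = rec X. c.(d.X + (X + X)) :: -c-> q1
  q1 = d.(rec X. c.(d.X + (X + X))) + ((rec X. c.(d.X + (X + X))) + (rec X. c.(d.X + (X + X)))) :: -c-> q1, -d-> q0
Partition-refinement fixed point:
  B0 = {p0, q0}
  B1 = {p1, q1}
p0 ∈ B0, q0 ∈ B0 → same block
Bisimilar ⇒ trace-equivalent.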